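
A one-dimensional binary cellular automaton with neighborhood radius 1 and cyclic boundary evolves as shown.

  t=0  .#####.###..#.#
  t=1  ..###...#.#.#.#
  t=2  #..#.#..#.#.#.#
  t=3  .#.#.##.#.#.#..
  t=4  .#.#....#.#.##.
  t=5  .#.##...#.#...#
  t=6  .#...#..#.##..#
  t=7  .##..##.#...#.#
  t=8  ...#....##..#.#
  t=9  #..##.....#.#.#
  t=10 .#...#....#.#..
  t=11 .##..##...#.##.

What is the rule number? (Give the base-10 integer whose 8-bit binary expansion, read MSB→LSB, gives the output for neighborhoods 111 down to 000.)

148

  ###|#  b7=1 t=0,i=2
  ##.|.  b6=0 t=0,i=5
  #.#|.  b5=0 t=0,i=0
  #..|#  b4=1 t=0,i=10
  .##|.  b3=0 t=0,i=1
  .#.|#  b2=1 t=0,i=12
  ..#|.  b1=0 t=0,i=11
  ...|.  b0=0 t=1,i=6
  bits 10010100 = 148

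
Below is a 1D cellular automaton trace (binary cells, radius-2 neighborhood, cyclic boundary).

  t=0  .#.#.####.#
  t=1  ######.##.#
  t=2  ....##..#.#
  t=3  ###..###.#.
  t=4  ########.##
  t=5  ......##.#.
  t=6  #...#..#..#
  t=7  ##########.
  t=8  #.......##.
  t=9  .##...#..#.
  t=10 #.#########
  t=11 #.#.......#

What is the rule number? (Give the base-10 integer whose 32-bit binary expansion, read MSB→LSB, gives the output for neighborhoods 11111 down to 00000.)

1940881302

  [31] ##### => .  t=1,i=1
  [30] ####. => #  t=0,i=7
  [29] ###.# => #  t=0,i=8
  [28] ###.. => #  t=3,i=2
  [27] ##.## => .  t=1,i=6
  [26] ##.#. => .  t=0,i=9
  [25] ##..# => #  t=2,i=6
  [24] ##... => #  t=6,i=1
  [23] #.### => #  t=0,i=5
  [22] #.##. => .  t=1,i=7
  [21] #.#.# => #  t=0,i=1
  [20] #.#.. => .  t=2,i=10
  [19] #..## => #  t=3,i=4
  [18] #..#. => #  t=2,i=7
  [17] #...# => #  t=6,i=2
  [16] #.... => #  t=2,i=1
  [15] .#### => .  t=0,i=6
  [14] .###. => #  t=3,i=1
  [13] .##.# => #  t=1,i=8
  [12] .##.. => #  t=2,i=5
  [11] .#.## => #  t=0,i=4
  [10] .#.#. => #  t=0,i=0
  [9] .#..# => #  t=6,i=5
  [8] .#... => #  t=2,i=0
  [7] ..### => #  t=3,i=5
  [6] ..##. => .  t=2,i=4
  [5] ..#.# => .  t=2,i=8
  [4] ..#.. => #  t=6,i=4
  [3] ...## => .  t=2,i=3
  [2] ...#. => #  t=6,i=3
  [1] ....# => #  t=2,i=2
  [0] ..... => .  t=5,i=1
  bits 01110011101011110111111110010110 = 1940881302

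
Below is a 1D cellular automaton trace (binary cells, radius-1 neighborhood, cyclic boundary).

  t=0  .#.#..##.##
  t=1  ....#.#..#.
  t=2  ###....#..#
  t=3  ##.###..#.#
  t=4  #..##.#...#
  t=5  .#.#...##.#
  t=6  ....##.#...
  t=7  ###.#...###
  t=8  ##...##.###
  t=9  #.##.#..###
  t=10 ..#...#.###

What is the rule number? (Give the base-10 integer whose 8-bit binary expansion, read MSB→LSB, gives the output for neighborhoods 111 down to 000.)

  ###|#  b7=1 t=2,i=0
  ##.|.  b6=0 t=0,i=7
  #.#|.  b5=0 t=0,i=0
  #..|#  b4=1 t=0,i=4
  .##|#  b3=1 t=0,i=6
  .#.|.  b2=0 t=0,i=1
  ..#|.  b1=0 t=0,i=5
  ...|#  b0=1 t=1,i=0
  bits 10011001 = 153

153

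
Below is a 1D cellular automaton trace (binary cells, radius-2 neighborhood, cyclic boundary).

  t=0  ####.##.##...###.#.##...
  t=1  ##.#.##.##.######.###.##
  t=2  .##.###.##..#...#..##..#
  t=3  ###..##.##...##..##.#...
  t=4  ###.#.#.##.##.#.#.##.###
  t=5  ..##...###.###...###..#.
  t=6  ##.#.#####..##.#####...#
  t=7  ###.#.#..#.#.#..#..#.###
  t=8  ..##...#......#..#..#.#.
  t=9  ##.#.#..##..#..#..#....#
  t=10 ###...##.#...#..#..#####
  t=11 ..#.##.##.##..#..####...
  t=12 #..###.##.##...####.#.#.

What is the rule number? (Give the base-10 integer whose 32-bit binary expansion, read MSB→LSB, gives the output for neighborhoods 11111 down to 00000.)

877394826

  ##### -> .   bit 31 = 0  t=1,i=13
  ####. -> .   bit 30 = 0  t=0,i=2
  ###.# -> #   bit 29 = 1  t=0,i=3
  ###.. -> #   bit 28 = 1  t=3,i=2
  ##.## -> .   bit 27 = 0  t=0,i=4
  ##.#. -> #   bit 26 = 1  t=0,i=16
  ##..# -> .   bit 25 = 0  t=2,i=10
  ##... -> .   bit 24 = 0  t=0,i=10
  #.### -> .   bit 23 = 0  t=1,i=11
  #.##. -> #   bit 22 = 1  t=0,i=5
  #.#.# -> .   bit 21 = 0  t=0,i=17
  #.#.. -> .   bit 20 = 0  t=3,i=20
  #..## -> #   bit 19 = 1  t=2,i=18
  #..#. -> .   bit 18 = 0  t=2,i=11
  #...# -> #   bit 17 = 1  t=0,i=11
  #.... -> #   bit 16 = 1  t=8,i=9
  .#### -> #   bit 15 = 1  t=0,i=1
  .###. -> #   bit 14 = 1  t=0,i=14
  .##.# -> #   bit 13 = 1  t=0,i=6
  .##.. -> #   bit 12 = 1  t=0,i=9
  .#.## -> #   bit 11 = 1  t=0,i=18
  .#.#. -> .   bit 10 = 0  t=4,i=5
  .#..# -> #   bit 9 = 1  t=2,i=17
  .#... -> #   bit 8 = 1  t=2,i=13
  ..### -> #   bit 7 = 1  t=0,i=0
  ..##. -> .   bit 6 = 0  t=2,i=19
  ..#.# -> .   bit 5 = 0  t=2,i=23
  ..#.. -> .   bit 4 = 0  t=2,i=12
  ...## -> #   bit 3 = 1  t=0,i=12
  ...#. -> .   bit 2 = 0  t=2,i=15
  ....# -> #   bit 1 = 1  t=8,i=12
  ..... -> .   bit 0 = 0  t=8,i=10
  bits 00110100010010111111101110001010 = 877394826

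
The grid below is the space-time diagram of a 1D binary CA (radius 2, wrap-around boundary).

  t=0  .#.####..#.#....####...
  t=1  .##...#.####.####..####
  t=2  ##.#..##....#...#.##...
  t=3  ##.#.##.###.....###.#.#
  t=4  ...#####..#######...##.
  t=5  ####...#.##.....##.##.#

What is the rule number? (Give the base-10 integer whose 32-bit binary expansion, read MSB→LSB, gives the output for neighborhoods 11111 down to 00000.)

427633899

  ##### -> .   bit 31 = 0  t=4,i=5
  ####. -> .   bit 30 = 0  t=0,i=5
  ###.# -> .   bit 29 = 0  t=1,i=11
  ###.. -> #   bit 28 = 1  t=0,i=6
  ##.## -> #   bit 27 = 1  t=1,i=0
  ##.#. -> .   bit 26 = 0  t=2,i=2
  ##..# -> .   bit 25 = 0  t=0,i=7
  ##... -> #   bit 24 = 1  t=0,i=20
  #.### -> .   bit 23 = 0  t=0,i=3
  #.##. -> #   bit 22 = 1  t=1,i=1
  #.#.# -> #   bit 21 = 1  t=3,i=3
  #.#.. -> #   bit 20 = 1  t=0,i=11
  #..## -> #   bit 19 = 1  t=1,i=18
  #..#. -> #   bit 18 = 1  t=0,i=8
  #...# -> .   bit 17 = 0  t=1,i=4
  #.... -> #   bit 16 = 1  t=0,i=13
  .#### -> .   bit 15 = 0  t=0,i=4
  .###. -> .   bit 14 = 0  t=3,i=0
  .##.# -> #   bit 13 = 1  t=2,i=1
  .##.. -> .   bit 12 = 0  t=1,i=2
  .#.## -> #   bit 11 = 1  t=0,i=2
  .#.#. -> #   bit 10 = 1  t=0,i=10
  .#..# -> .   bit 9 = 0  t=2,i=4
  .#... -> .   bit 8 = 0  t=0,i=12
  ..### -> #   bit 7 = 1  t=0,i=16
  ..##. -> #   bit 6 = 1  t=2,i=0
  ..#.# -> #   bit 5 = 1  t=0,i=1
  ..#.. -> .   bit 4 = 0  t=2,i=12
  ...## -> #   bit 3 = 1  t=0,i=15
  ...#. -> .   bit 2 = 0  t=0,i=0
  ....# -> #   bit 1 = 1  t=0,i=14
  ..... -> #   bit 0 = 1  t=3,i=13
  bits 00011001011111010010110011101011 = 427633899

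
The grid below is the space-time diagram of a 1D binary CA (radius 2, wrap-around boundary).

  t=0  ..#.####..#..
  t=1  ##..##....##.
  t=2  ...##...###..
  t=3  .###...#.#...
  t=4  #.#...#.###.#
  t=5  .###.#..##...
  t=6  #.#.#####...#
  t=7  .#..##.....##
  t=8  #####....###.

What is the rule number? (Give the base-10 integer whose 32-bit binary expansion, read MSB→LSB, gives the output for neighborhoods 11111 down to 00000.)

  #####|.  b31=0 t=6,i=6
  ####.|.  b30=0 t=0,i=6
  ###.#|.  b29=0 t=4,i=10
  ###..|.  b28=0 t=0,i=7
  ##.##|.  b27=0 t=1,i=12
  ##.#.|#  b26=1 t=4,i=1
  ##..#|.  b25=0 t=0,i=8
  ##...|.  b24=0 t=1,i=6
  #.###|#  b23=1 t=0,i=4
  #.##.|.  b22=0 t=1,i=0
  #.#.#|.  b21=0 t=6,i=2
  #.#..|#  b20=1 t=3,i=9
  #..##|#  b19=1 t=1,i=3
  #..#.|.  b18=0 t=0,i=9
  #...#|.  b17=0 t=2,i=6
  #....|.  b16=0 t=0,i=12
  .####|#  b15=1 t=0,i=5
  .###.|#  b14=1 t=2,i=9
  .##.#|.  b13=0 t=1,i=11
  .##..|.  b12=0 t=1,i=1
  .#.##|.  b11=0 t=0,i=3
  .#.#.|#  b10=1 t=3,i=8
  .#..#|#  b9=1 t=5,i=6
  .#...|#  b8=1 t=0,i=11
  ..###|.  b7=0 t=2,i=8
  ..##.|#  b6=1 t=1,i=4
  ..#.#|.  b5=0 t=0,i=2
  ..#..|#  b4=1 t=0,i=10
  ...##|#  b3=1 t=1,i=9
  ...#.|#  b2=1 t=0,i=1
  ....#|#  b1=1 t=0,i=0
  .....|.  b0=0 t=2,i=0
  bits 00000100100110001100011101011110 = 77121374

77121374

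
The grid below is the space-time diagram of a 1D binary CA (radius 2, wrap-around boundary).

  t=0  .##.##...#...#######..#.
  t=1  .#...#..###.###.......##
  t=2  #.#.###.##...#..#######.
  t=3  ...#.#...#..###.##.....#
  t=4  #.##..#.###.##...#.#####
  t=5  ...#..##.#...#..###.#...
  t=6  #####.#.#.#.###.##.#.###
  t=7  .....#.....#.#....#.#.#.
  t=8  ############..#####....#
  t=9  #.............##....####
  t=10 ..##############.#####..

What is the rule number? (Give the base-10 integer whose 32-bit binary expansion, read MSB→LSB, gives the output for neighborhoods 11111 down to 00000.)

67230719

  #####|.  b31=0 t=0,i=15
  ####.|.  b30=0 t=0,i=18
  ###.#|.  b29=0 t=1,i=10
  ###..|.  b28=0 t=0,i=19
  ##.##|.  b27=0 t=0,i=3
  ##.#.|#  b26=1 t=1,i=0
  ##..#|.  b25=0 t=0,i=20
  ##...|.  b24=0 t=0,i=6
  #.###|.  b23=0 t=1,i=12
  #.##.|.  b22=0 t=0,i=4
  #.#.#|.  b21=0 t=2,i=0
  #.#..|.  b20=0 t=1,i=1
  #..##|.  b19=0 t=0,i=0
  #..#.|.  b18=0 t=0,i=21
  #...#|.  b17=0 t=0,i=7
  #....|#  b16=1 t=1,i=16
  .####|#  b15=1 t=0,i=14
  .###.|#  b14=1 t=1,i=9
  .##.#|.  b13=0 t=0,i=2
  .##..|#  b12=1 t=0,i=5
  .#.##|#  b11=1 t=2,i=3
  .#.#.|.  b10=0 t=2,i=1
  .#..#|#  b9=1 t=0,i=23
  .#...|#  b8=1 t=0,i=10
  ..###|#  b7=1 t=0,i=13
  ..##.|#  b6=1 t=0,i=1
  ..#.#|#  b5=1 t=3,i=3
  ..#..|#  b4=1 t=0,i=9
  ...##|#  b3=1 t=0,i=12
  ...#.|#  b2=1 t=0,i=8
  ....#|#  b1=1 t=1,i=20
  .....|#  b0=1 t=1,i=17
  bits 00000100000000011101101111111111 = 67230719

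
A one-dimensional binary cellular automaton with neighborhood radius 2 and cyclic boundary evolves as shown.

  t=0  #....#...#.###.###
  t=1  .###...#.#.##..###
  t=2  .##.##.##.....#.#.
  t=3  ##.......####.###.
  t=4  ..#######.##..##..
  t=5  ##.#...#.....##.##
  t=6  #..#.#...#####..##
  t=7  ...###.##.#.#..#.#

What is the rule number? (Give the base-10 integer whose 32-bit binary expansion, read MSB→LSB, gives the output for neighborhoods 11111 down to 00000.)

  #####|.  b31=0 t=4,i=4
  ####.|#  b30=1 t=0,i=17
  ###.#|.  b29=0 t=0,i=13
  ###..|.  b28=0 t=0,i=0
  ##.##|.  b27=0 t=0,i=14
  ##.#.|.  b26=0 t=5,i=2
  ##..#|.  b25=0 t=1,i=13
  ##...|#  b24=1 t=0,i=1
  #.###|#  b23=1 t=0,i=11
  #.##.|.  b22=0 t=1,i=11
  #.#.#|.  b21=0 t=1,i=9
  #.#..|#  b20=1 t=2,i=16
  #..##|#  b19=1 t=1,i=14
  #..#.|.  b18=0 t=6,i=2
  #...#|#  b17=1 t=0,i=7
  #....|#  b16=1 t=0,i=2
  .####|#  b15=1 t=0,i=16
  .###.|#  b14=1 t=0,i=12
  .##.#|.  b13=0 t=2,i=2
  .##..|.  b12=0 t=1,i=12
  .#.##|.  b11=0 t=0,i=10
  .#.#.|#  b10=1 t=1,i=8
  .#..#|.  b9=0 t=2,i=17
  .#...|.  b8=0 t=0,i=6
  ..###|.  b7=0 t=1,i=15
  ..##.|#  b6=1 t=2,i=1
  ..#.#|#  b5=1 t=0,i=9
  ..#..|.  b4=0 t=0,i=5
  ...##|#  b3=1 t=3,i=8
  ...#.|.  b2=0 t=0,i=4
  ....#|#  b1=1 t=0,i=3
  .....|#  b0=1 t=2,i=11
  bits 01000001100110111100010001101011 = 1100727403

1100727403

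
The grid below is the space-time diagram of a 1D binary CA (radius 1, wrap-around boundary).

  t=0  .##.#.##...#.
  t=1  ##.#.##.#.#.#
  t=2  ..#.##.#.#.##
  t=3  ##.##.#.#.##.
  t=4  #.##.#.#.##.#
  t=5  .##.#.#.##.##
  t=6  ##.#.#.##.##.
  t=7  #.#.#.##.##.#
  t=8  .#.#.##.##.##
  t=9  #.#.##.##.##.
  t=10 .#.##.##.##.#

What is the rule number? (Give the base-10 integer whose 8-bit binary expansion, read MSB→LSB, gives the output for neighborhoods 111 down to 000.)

58

  ### -> .   bit 7 = 0  t=1,i=0
  ##. -> .   bit 6 = 0  t=0,i=2
  #.# -> #   bit 5 = 1  t=0,i=3
  #.. -> #   bit 4 = 1  t=0,i=8
  .## -> #   bit 3 = 1  t=0,i=1
  .#. -> .   bit 2 = 0  t=0,i=4
  ..# -> #   bit 1 = 1  t=0,i=0
  ... -> .   bit 0 = 0  t=0,i=9
  bits 00111010 = 58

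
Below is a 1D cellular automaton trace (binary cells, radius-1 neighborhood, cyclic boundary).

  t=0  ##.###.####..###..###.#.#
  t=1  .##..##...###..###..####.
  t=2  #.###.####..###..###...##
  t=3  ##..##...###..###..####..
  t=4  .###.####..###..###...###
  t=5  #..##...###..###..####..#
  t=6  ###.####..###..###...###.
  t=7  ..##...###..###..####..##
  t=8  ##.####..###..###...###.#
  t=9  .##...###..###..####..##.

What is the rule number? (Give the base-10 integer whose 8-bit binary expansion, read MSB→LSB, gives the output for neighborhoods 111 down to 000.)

  ### -> .   bit 7 = 0  t=0,i=0
  ##. -> #   bit 6 = 1  t=0,i=1
  #.# -> #   bit 5 = 1  t=0,i=2
  #.. -> #   bit 4 = 1  t=0,i=11
  .## -> .   bit 3 = 0  t=0,i=3
  .#. -> #   bit 2 = 1  t=0,i=22
  ..# -> #   bit 1 = 1  t=0,i=12
  ... -> #   bit 0 = 1  t=1,i=8
  bits 01110111 = 119

119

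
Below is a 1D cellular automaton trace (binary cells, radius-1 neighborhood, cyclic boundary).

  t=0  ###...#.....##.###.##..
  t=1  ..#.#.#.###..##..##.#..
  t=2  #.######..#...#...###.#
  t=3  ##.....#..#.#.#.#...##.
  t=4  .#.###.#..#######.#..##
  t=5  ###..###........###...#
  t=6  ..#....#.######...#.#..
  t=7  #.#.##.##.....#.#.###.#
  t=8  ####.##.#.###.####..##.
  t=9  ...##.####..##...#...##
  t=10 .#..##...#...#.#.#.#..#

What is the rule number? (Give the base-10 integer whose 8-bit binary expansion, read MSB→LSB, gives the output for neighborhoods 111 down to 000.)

101

  nb ###: next=.  (t=0,i=1, bit7=0)
  nb ##.: next=#  (t=0,i=2, bit6=1)
  nb #.#: next=#  (t=0,i=14, bit5=1)
  nb #..: next=.  (t=0,i=3, bit4=0)
  nb .##: next=.  (t=0,i=0, bit3=0)
  nb .#.: next=#  (t=0,i=6, bit2=1)
  nb ..#: next=.  (t=0,i=5, bit1=0)
  nb ...: next=#  (t=0,i=4, bit0=1)
  bits 01100101 = 101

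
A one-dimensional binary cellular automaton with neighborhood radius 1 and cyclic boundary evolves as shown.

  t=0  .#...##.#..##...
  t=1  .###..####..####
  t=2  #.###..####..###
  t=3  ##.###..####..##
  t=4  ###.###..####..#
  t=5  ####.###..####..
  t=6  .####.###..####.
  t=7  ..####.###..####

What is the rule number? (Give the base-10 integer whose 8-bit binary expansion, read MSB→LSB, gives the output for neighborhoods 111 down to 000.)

  nb ###: next=#  (t=1,i=2, bit7=1)
  nb ##.: next=#  (t=0,i=6, bit6=1)
  nb #.#: next=#  (t=0,i=7, bit5=1)
  nb #..: next=#  (t=0,i=2, bit4=1)
  nb .##: next=.  (t=0,i=5, bit3=0)
  nb .#.: next=#  (t=0,i=1, bit2=1)
  nb ..#: next=.  (t=0,i=0, bit1=0)
  nb ...: next=#  (t=0,i=3, bit0=1)
  bits 11110101 = 245

245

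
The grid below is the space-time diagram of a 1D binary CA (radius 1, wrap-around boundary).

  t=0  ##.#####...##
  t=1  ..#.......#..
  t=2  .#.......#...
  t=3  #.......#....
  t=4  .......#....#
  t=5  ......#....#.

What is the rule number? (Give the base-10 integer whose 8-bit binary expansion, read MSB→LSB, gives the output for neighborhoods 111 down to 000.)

  ###|.  b7=0 t=0,i=0
  ##.|.  b6=0 t=0,i=1
  #.#|#  b5=1 t=0,i=2
  #..|.  b4=0 t=0,i=8
  .##|.  b3=0 t=0,i=3
  .#.|.  b2=0 t=1,i=2
  ..#|#  b1=1 t=0,i=10
  ...|.  b0=0 t=0,i=9
  bits 00100010 = 34

34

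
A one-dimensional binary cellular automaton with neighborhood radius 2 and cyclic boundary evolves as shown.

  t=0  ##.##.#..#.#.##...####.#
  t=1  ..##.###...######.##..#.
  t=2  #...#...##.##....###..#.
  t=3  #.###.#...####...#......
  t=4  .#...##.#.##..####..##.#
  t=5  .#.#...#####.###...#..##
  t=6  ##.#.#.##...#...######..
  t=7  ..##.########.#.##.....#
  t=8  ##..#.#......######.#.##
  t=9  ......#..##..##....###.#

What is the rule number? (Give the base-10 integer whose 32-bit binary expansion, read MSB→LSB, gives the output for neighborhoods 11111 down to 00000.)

  [31] ##### => .  t=1,i=13
  [30] ####. => .  t=0,i=20
  [29] ###.# => .  t=0,i=1
  [28] ###.. => .  t=1,i=7
  [27] ##.## => #  t=0,i=2
  [26] ##.#. => #  t=0,i=5
  [25] ##..# => .  t=1,i=20
  [24] ##... => #  t=0,i=15
  [23] #.### => .  t=0,i=23
  [22] #.##. => #  t=0,i=3
  [21] #.#.# => #  t=0,i=11
  [20] #.#.. => #  t=0,i=6
  [19] #..## => #  t=4,i=13
  [18] #..#. => .  t=0,i=8
  [17] #...# => #  t=0,i=16
  [16] #.... => .  t=2,i=14
  [15] .#### => #  t=0,i=19
  [14] .###. => .  t=0,i=0
  [13] .##.# => .  t=0,i=4
  [12] .##.. => #  t=0,i=14
  [11] .#.## => #  t=0,i=12
  [10] .#.#. => .  t=0,i=10
  [9] .#..# => #  t=0,i=7
  [8] .#... => .  t=1,i=23
  [7] ..### => #  t=0,i=18
  [6] ..##. => .  t=1,i=2
  [5] ..#.# => .  t=0,i=9
  [4] ..#.. => #  t=1,i=22
  [3] ...## => .  t=0,i=17
  [2] ...#. => #  t=2,i=3
  [1] ....# => .  t=2,i=15
  [0] ..... => #  t=3,i=20
  bits 00001101011110101001101010010101 = 226138773

226138773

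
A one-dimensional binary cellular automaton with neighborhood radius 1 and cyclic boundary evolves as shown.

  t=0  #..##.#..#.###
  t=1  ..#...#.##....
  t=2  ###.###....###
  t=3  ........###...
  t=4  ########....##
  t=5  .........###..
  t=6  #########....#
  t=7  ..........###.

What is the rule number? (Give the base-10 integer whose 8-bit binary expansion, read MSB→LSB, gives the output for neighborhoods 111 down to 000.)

7

  ###|.  b7=0 t=0,i=12
  ##.|.  b6=0 t=0,i=0
  #.#|.  b5=0 t=0,i=5
  #..|.  b4=0 t=0,i=1
  .##|.  b3=0 t=0,i=3
  .#.|#  b2=1 t=0,i=6
  ..#|#  b1=1 t=0,i=2
  ...|#  b0=1 t=1,i=0
  bits 00000111 = 7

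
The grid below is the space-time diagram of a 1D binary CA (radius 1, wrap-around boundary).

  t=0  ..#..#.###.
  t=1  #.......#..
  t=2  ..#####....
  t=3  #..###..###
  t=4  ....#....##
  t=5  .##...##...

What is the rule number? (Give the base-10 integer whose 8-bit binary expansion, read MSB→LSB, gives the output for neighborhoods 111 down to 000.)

  ###|#  b7=1 t=0,i=8
  ##.|.  b6=0 t=0,i=9
  #.#|.  b5=0 t=0,i=6
  #..|.  b4=0 t=0,i=3
  .##|.  b3=0 t=0,i=7
  .#.|.  b2=0 t=0,i=2
  ..#|.  b1=0 t=0,i=1
  ...|#  b0=1 t=0,i=0
  bits 10000001 = 129

129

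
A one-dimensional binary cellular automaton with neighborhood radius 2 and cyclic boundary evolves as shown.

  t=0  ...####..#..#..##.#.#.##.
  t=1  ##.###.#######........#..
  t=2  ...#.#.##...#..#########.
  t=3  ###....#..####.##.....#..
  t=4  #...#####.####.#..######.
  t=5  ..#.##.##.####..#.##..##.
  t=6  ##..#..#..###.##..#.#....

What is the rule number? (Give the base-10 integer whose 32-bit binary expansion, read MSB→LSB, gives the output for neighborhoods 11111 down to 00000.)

  #####|.  b31=0 t=1,i=9
  ####.|#  b30=1 t=0,i=5
  ###.#|#  b29=1 t=1,i=5
  ###..|.  b28=0 t=0,i=6
  ##.##|.  b27=0 t=1,i=2
  ##.#.|.  b26=0 t=0,i=17
  ##..#|#  b25=1 t=0,i=7
  ##...|.  b24=0 t=0,i=24
  #.###|#  b23=1 t=1,i=3
  #.##.|#  b22=1 t=0,i=22
  #.#.#|.  b21=0 t=0,i=18
  #.#..|.  b20=0 t=4,i=0
  #..##|.  b19=0 t=0,i=14
  #..#.|#  b18=1 t=0,i=8
  #...#|#  b17=1 t=2,i=10
  #....|#  b16=1 t=0,i=0
  .####|#  b15=1 t=0,i=4
  .###.|.  b14=0 t=1,i=4
  .##.#|.  b13=0 t=0,i=16
  .##..|.  b12=0 t=0,i=23
  .#.##|.  b11=0 t=0,i=21
  .#.#.|.  b10=0 t=0,i=19
  .#..#|#  b9=1 t=0,i=10
  .#...|.  b8=0 t=4,i=1
  ..###|#  b7=1 t=0,i=3
  ..##.|.  b6=0 t=0,i=15
  ..#.#|.  b5=0 t=2,i=3
  ..#..|#  b4=1 t=0,i=9
  ...##|.  b3=0 t=0,i=2
  ...#.|#  b2=1 t=1,i=21
  ....#|#  b1=1 t=0,i=1
  .....|#  b0=1 t=1,i=16
  bits 01100010110001111000001010010111 = 1657242263

1657242263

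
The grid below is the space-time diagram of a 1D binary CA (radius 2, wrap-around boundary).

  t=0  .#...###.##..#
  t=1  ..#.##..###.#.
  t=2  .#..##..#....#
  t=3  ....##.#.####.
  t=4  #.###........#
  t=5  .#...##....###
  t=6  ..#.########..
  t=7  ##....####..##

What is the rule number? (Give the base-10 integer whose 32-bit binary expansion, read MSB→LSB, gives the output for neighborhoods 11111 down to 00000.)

  #####|#  b31=1 t=6,i=6
  ####.|.  b30=0 t=3,i=11
  ###.#|.  b29=0 t=0,i=7
  ###..|.  b28=0 t=3,i=12
  ##.##|#  b27=1 t=0,i=8
  ##.#.|.  b26=0 t=1,i=11
  ##..#|.  b25=0 t=0,i=11
  ##...|#  b24=1 t=3,i=13
  #.###|.  b23=0 t=3,i=9
  #.##.|#  b22=1 t=0,i=9
  #.#.#|.  b21=0 t=3,i=7
  #.#..|.  b20=0 t=0,i=1
  #..##|.  b19=0 t=1,i=7
  #..#.|#  b18=1 t=0,i=12
  #...#|.  b17=0 t=0,i=3
  #....|#  b16=1 t=2,i=10
  .####|.  b15=0 t=3,i=10
  .###.|.  b14=0 t=0,i=6
  .##.#|.  b13=0 t=3,i=5
  .##..|#  b12=1 t=0,i=10
  .#.##|.  b11=0 t=1,i=3
  .#.#.|.  b10=0 t=0,i=0
  .#..#|.  b9=0 t=2,i=2
  .#...|#  b8=1 t=0,i=2
  ..###|#  b7=1 t=0,i=5
  ..##.|#  b6=1 t=2,i=4
  ..#.#|.  b5=0 t=0,i=13
  ..#..|.  b4=0 t=2,i=8
  ...##|#  b3=1 t=0,i=4
  ...#.|#  b2=1 t=1,i=1
  ....#|#  b1=1 t=2,i=11
  .....|.  b0=0 t=3,i=1
  bits 10001001010001010001000111001110 = 2303005134

2303005134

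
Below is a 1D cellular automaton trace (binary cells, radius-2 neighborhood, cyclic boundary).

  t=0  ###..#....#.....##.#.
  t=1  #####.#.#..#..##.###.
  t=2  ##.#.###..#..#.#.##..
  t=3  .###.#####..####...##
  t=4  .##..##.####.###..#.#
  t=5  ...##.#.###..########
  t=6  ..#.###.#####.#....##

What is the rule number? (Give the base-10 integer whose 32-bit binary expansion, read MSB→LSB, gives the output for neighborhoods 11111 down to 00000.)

1454171434

  nb #####: next=.  (t=1,i=2, bit31=0)
  nb ####.: next=#  (t=1,i=3, bit30=1)
  nb ###.#: next=.  (t=1,i=4, bit29=0)
  nb ###..: next=#  (t=0,i=2, bit28=1)
  nb ##.##: next=.  (t=1,i=16, bit27=0)
  nb ##.#.: next=#  (t=0,i=18, bit26=1)
  nb ##..#: next=#  (t=0,i=3, bit25=1)
  nb ##...: next=.  (t=3,i=16, bit24=0)
  nb #.###: next=#  (t=0,i=0, bit23=1)
  nb #.##.: next=.  (t=2,i=17, bit22=0)
  nb #.#.#: next=#  (t=0,i=19, bit21=1)
  nb #.#..: next=.  (t=1,i=8, bit20=0)
  nb #..##: next=#  (t=1,i=13, bit19=1)
  nb #..#.: next=#  (t=0,i=4, bit18=1)
  nb #...#: next=.  (t=3,i=17, bit17=0)
  nb #....: next=.  (t=0,i=7, bit16=0)
  nb .####: next=#  (t=1,i=1, bit15=1)
  nb .###.: next=#  (t=0,i=1, bit14=1)
  nb .##.#: next=#  (t=0,i=17, bit13=1)
  nb .##..: next=.  (t=2,i=18, bit12=0)
  nb .#.##: next=.  (t=0,i=20, bit11=0)
  nb .#.#.: next=#  (t=1,i=7, bit10=1)
  nb .#..#: next=.  (t=1,i=9, bit9=0)
  nb .#...: next=#  (t=0,i=6, bit8=1)
  nb ..###: next=.  (t=3,i=12, bit7=0)
  nb ..##.: next=.  (t=0,i=16, bit6=0)
  nb ..#.#: next=#  (t=2,i=13, bit5=1)
  nb ..#..: next=.  (t=0,i=5, bit4=0)
  nb ...##: next=#  (t=0,i=15, bit3=1)
  nb ...#.: next=.  (t=0,i=9, bit2=0)
  nb ....#: next=#  (t=0,i=8, bit1=1)
  nb .....: next=.  (t=0,i=13, bit0=0)
  bits 01010110101011001110010100101010 = 1454171434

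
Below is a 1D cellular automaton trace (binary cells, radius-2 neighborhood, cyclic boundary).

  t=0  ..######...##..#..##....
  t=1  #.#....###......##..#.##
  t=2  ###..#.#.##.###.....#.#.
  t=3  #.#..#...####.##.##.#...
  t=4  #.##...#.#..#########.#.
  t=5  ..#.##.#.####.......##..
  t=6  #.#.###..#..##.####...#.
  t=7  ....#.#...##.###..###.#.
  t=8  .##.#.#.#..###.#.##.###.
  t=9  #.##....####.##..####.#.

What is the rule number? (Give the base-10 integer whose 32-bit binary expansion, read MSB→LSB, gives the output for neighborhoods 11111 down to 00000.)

  [31] ##### => .  t=0,i=4
  [30] ####. => .  t=0,i=6
  [29] ###.# => #  t=1,i=0
  [28] ###.. => #  t=0,i=7
  [27] ##.## => #  t=2,i=11
  [26] ##.#. => #  t=1,i=1
  [25] ##..# => .  t=0,i=13
  [24] ##... => #  t=0,i=8
  [23] #.### => #  t=1,i=22
  [22] #.##. => #  t=2,i=9
  [21] #.#.# => .  t=2,i=7
  [20] #.#.. => #  t=1,i=2
  [19] #..## => #  t=0,i=17
  [18] #..#. => .  t=0,i=14
  [17] #...# => #  t=0,i=9
  [16] #.... => .  t=0,i=21
  [15] .#### => .  t=0,i=3
  [14] .###. => .  t=1,i=8
  [13] .##.# => #  t=2,i=10
  [12] .##.. => .  t=0,i=12
  [11] .#.## => .  t=1,i=21
  [10] .#.#. => .  t=2,i=6
  [9] .#..# => #  t=0,i=16
  [8] .#... => .  t=1,i=3
  [7] ..### => #  t=0,i=2
  [6] ..##. => .  t=0,i=11
  [5] ..#.# => #  t=1,i=20
  [4] ..#.. => .  t=0,i=15
  [3] ...## => .  t=0,i=1
  [2] ...#. => .  t=2,i=19
  [1] ....# => #  t=0,i=0
  [0] ..... => #  t=0,i=22
  bits 00111101110110100010001010100011 = 1037705891

1037705891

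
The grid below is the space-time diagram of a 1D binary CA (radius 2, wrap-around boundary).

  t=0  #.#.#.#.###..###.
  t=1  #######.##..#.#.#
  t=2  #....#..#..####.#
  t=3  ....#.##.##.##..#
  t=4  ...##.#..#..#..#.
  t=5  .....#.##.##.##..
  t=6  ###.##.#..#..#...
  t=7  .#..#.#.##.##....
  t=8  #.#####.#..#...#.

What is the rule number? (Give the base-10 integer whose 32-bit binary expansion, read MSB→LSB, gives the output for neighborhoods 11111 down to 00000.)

1156367909

  nb #####: next=.  (t=1,i=1, bit31=0)
  nb ####.: next=#  (t=1,i=5, bit30=1)
  nb ###.#: next=.  (t=0,i=15, bit29=0)
  nb ###..: next=.  (t=0,i=10, bit28=0)
  nb ##.##: next=.  (t=1,i=7, bit27=0)
  nb ##.#.: next=#  (t=0,i=16, bit26=1)
  nb ##..#: next=.  (t=0,i=11, bit25=0)
  nb ##...: next=.  (t=2,i=1, bit24=0)
  nb #.###: next=#  (t=0,i=8, bit23=1)
  nb #.##.: next=#  (t=1,i=8, bit22=1)
  nb #.#.#: next=#  (t=0,i=0, bit21=1)
  nb #.#..: next=.  (t=4,i=6, bit20=0)
  nb #..##: next=#  (t=0,i=12, bit19=1)
  nb #..#.: next=#  (t=1,i=11, bit18=1)
  nb #...#: next=.  (t=6,i=15, bit17=0)
  nb #....: next=.  (t=2,i=2, bit16=0)
  nb .####: next=#  (t=1,i=0, bit15=1)
  nb .###.: next=#  (t=0,i=9, bit14=1)
  nb .##.#: next=.  (t=3,i=7, bit13=0)
  nb .##..: next=.  (t=1,i=9, bit12=0)
  nb .#.##: next=.  (t=0,i=7, bit11=0)
  nb .#.#.: next=#  (t=0,i=1, bit10=1)
  nb .#..#: next=#  (t=2,i=6, bit9=1)
  nb .#...: next=.  (t=3,i=0, bit8=0)
  nb ..###: next=.  (t=0,i=13, bit7=0)
  nb ..##.: next=.  (t=4,i=3, bit6=0)
  nb ..#.#: next=#  (t=1,i=12, bit5=1)
  nb ..#..: next=.  (t=2,i=5, bit4=0)
  nb ...##: next=.  (t=4,i=2, bit3=0)
  nb ...#.: next=#  (t=2,i=4, bit2=1)
  nb ....#: next=.  (t=2,i=3, bit1=0)
  nb .....: next=#  (t=5,i=0, bit0=1)
  bits 01000100111011001100011000100101 = 1156367909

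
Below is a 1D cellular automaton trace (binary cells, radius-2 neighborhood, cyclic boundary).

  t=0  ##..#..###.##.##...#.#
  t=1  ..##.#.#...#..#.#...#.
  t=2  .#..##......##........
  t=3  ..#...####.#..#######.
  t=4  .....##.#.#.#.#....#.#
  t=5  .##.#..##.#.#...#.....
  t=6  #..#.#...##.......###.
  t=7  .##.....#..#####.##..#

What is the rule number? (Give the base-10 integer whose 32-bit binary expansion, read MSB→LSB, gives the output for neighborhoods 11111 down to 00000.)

1197804169

  [31] ##### => .  t=3,i=16
  [30] ####. => #  t=3,i=8
  [29] ###.# => .  t=0,i=9
  [28] ###.. => .  t=0,i=1
  [27] ##.## => .  t=0,i=10
  [26] ##.#. => #  t=1,i=4
  [25] ##..# => #  t=0,i=2
  [24] ##... => #  t=0,i=16
  [23] #.### => .  t=0,i=21
  [22] #.##. => #  t=0,i=11
  [21] #.#.# => #  t=1,i=5
  [20] #.#.. => .  t=1,i=7
  [19] #..## => .  t=0,i=6
  [18] #..#. => #  t=0,i=3
  [17] #...# => .  t=0,i=17
  [16] #.... => #  t=2,i=7
  [15] .#### => .  t=3,i=7
  [14] .###. => .  t=0,i=0
  [13] .##.# => .  t=0,i=12
  [12] .##.. => .  t=0,i=15
  [11] .#.## => #  t=0,i=20
  [10] .#.#. => .  t=1,i=6
  [9] .#..# => #  t=0,i=5
  [8] .#... => .  t=1,i=8
  [7] ..### => #  t=0,i=7
  [6] ..##. => .  t=1,i=2
  [5] ..#.# => .  t=0,i=19
  [4] ..#.. => .  t=0,i=4
  [3] ...## => #  t=1,i=1
  [2] ...#. => .  t=0,i=18
  [1] ....# => .  t=2,i=10
  [0] ..... => #  t=2,i=8
  bits 01000111011001010000101010001001 = 1197804169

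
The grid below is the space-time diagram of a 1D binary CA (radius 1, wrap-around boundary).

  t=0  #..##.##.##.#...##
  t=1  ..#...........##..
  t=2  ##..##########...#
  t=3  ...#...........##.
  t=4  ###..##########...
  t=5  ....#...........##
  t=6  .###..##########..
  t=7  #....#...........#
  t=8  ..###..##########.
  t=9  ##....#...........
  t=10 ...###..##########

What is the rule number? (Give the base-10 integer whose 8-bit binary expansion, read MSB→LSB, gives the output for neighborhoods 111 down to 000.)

3

  [7] ### => .  t=0,i=17
  [6] ##. => .  t=0,i=0
  [5] #.# => .  t=0,i=5
  [4] #.. => .  t=0,i=1
  [3] .## => .  t=0,i=3
  [2] .#. => .  t=0,i=12
  [1] ..# => #  t=0,i=2
  [0] ... => #  t=0,i=14
  bits 00000011 = 3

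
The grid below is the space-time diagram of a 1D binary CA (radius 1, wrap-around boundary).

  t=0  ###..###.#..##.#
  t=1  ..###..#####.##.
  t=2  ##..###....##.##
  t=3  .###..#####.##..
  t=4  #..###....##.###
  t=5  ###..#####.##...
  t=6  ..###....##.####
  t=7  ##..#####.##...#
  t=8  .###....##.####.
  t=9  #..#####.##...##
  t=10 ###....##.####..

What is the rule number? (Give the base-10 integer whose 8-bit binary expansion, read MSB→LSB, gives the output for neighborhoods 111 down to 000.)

119

  nb ###: next=.  (t=0,i=0, bit7=0)
  nb ##.: next=#  (t=0,i=2, bit6=1)
  nb #.#: next=#  (t=0,i=8, bit5=1)
  nb #..: next=#  (t=0,i=3, bit4=1)
  nb .##: next=.  (t=0,i=5, bit3=0)
  nb .#.: next=#  (t=0,i=9, bit2=1)
  nb ..#: next=#  (t=0,i=4, bit1=1)
  nb ...: next=#  (t=1,i=0, bit0=1)
  bits 01110111 = 119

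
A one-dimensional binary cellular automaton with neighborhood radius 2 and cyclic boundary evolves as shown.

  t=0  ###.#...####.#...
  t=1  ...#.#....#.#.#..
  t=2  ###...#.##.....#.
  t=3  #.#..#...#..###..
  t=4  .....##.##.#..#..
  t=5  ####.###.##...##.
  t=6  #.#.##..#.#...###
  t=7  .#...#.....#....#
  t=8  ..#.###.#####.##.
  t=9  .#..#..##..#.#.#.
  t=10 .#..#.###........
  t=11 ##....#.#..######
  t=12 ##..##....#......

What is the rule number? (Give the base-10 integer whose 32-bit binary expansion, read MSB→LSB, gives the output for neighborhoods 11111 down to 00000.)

  nb #####: next=.  (t=8,i=10, bit31=0)
  nb ####.: next=#  (t=0,i=10, bit30=1)
  nb ###.#: next=.  (t=0,i=2, bit29=0)
  nb ###..: next=#  (t=2,i=2, bit28=1)
  nb ##.##: next=#  (t=4,i=7, bit27=1)
  nb ##.#.: next=#  (t=0,i=3, bit26=1)
  nb ##..#: next=.  (t=3,i=15, bit25=0)
  nb ##...: next=.  (t=2,i=3, bit24=0)
  nb #.###: next=#  (t=2,i=0, bit23=1)
  nb #.##.: next=.  (t=2,i=8, bit22=0)
  nb #.#.#: next=.  (t=1,i=12, bit21=0)
  nb #.#..: next=.  (t=0,i=4, bit20=0)
  nb #..##: next=#  (t=3,i=11, bit19=1)
  nb #..#.: next=.  (t=3,i=4, bit18=0)
  nb #...#: next=.  (t=0,i=6, bit17=0)
  nb #....: next=.  (t=1,i=7, bit16=0)
  nb .####: next=.  (t=0,i=9, bit15=0)
  nb .###.: next=.  (t=0,i=1, bit14=0)
  nb .##.#: next=#  (t=4,i=6, bit13=1)
  nb .##..: next=#  (t=2,i=9, bit12=1)
  nb .#.##: next=.  (t=2,i=7, bit11=0)
  nb .#.#.: next=.  (t=1,i=4, bit10=0)
  nb .#..#: next=.  (t=3,i=3, bit9=0)
  nb .#...: next=#  (t=0,i=5, bit8=1)
  nb ..###: next=.  (t=0,i=0, bit7=0)
  nb ..##.: next=#  (t=4,i=5, bit6=1)
  nb ..#.#: next=.  (t=1,i=3, bit5=0)
  nb ..#..: next=#  (t=3,i=5, bit4=1)
  nb ...##: next=.  (t=0,i=7, bit3=0)
  nb ...#.: next=#  (t=1,i=2, bit2=1)
  nb ....#: next=#  (t=1,i=1, bit1=1)
  nb .....: next=#  (t=1,i=0, bit0=1)
  bits 01011100100010000011000101010111 = 1552429399

1552429399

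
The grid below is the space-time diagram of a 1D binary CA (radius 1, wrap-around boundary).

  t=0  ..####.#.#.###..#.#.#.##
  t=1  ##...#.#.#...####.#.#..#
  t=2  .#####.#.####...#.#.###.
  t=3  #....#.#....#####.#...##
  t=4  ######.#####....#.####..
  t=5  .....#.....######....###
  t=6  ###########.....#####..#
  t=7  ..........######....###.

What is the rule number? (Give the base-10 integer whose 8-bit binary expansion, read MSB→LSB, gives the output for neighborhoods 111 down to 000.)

87

  [7] ### => .  t=0,i=3
  [6] ##. => #  t=0,i=5
  [5] #.# => .  t=0,i=6
  [4] #.. => #  t=0,i=0
  [3] .## => .  t=0,i=2
  [2] .#. => #  t=0,i=7
  [1] ..# => #  t=0,i=1
  [0] ... => #  t=1,i=3
  bits 01010111 = 87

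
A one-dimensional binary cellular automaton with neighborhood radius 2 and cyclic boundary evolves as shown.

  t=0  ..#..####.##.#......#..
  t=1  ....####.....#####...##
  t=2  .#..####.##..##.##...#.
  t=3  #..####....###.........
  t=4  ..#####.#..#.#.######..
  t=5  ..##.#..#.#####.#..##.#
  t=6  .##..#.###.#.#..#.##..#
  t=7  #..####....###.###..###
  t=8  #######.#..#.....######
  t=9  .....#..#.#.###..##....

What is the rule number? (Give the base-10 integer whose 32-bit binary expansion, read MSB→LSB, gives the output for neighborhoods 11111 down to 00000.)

  nb #####: next=.  (t=1,i=15, bit31=0)
  nb ####.: next=#  (t=0,i=7, bit30=1)
  nb ###.#: next=.  (t=0,i=8, bit29=0)
  nb ###..: next=#  (t=1,i=7, bit28=1)
  nb ##.##: next=.  (t=0,i=9, bit27=0)
  nb ##.#.: next=.  (t=0,i=12, bit26=0)
  nb ##..#: next=#  (t=2,i=11, bit25=1)
  nb ##...: next=.  (t=1,i=0, bit24=0)
  nb #.###: next=.  (t=4,i=15, bit23=0)
  nb #.##.: next=.  (t=0,i=10, bit22=0)
  nb #.#.#: next=#  (t=4,i=13, bit21=1)
  nb #.#..: next=#  (t=0,i=13, bit20=1)
  nb #..##: next=#  (t=0,i=4, bit19=1)
  nb #..#.: next=#  (t=2,i=0, bit18=1)
  nb #...#: next=.  (t=1,i=19, bit17=0)
  nb #....: next=#  (t=0,i=15, bit16=1)
  nb .####: next=#  (t=0,i=6, bit15=1)
  nb .###.: next=.  (t=3,i=12, bit14=0)
  nb .##.#: next=.  (t=0,i=11, bit13=0)
  nb .##..: next=.  (t=1,i=22, bit12=0)
  nb .#.##: next=#  (t=4,i=14, bit11=1)
  nb .#.#.: next=#  (t=4,i=12, bit10=1)
  nb .#..#: next=.  (t=0,i=3, bit9=0)
  nb .#...: next=#  (t=0,i=14, bit8=1)
  nb ..###: next=#  (t=0,i=5, bit7=1)
  nb ..##.: next=#  (t=1,i=21, bit6=1)
  nb ..#.#: next=#  (t=4,i=11, bit5=1)
  nb ..#..: next=.  (t=0,i=2, bit4=0)
  nb ...##: next=.  (t=1,i=3, bit3=0)
  nb ...#.: next=.  (t=0,i=1, bit2=0)
  nb ....#: next=.  (t=0,i=0, bit1=0)
  nb .....: next=#  (t=0,i=16, bit0=1)
  bits 01010010001111011000110111100001 = 1379765729

1379765729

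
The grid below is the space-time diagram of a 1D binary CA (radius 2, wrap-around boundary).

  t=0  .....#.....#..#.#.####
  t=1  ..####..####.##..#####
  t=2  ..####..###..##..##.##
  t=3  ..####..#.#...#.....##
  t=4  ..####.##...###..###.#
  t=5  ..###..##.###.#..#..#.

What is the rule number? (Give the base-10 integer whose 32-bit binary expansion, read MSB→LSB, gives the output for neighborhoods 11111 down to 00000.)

1422301375

  #####|.  b31=0 t=1,i=19
  ####.|#  b30=1 t=0,i=20
  ###.#|.  b29=0 t=1,i=11
  ###..|#  b28=1 t=0,i=21
  ##.##|.  b27=0 t=1,i=12
  ##.#.|#  b26=1 t=4,i=20
  ##..#|.  b25=0 t=1,i=0
  ##...|.  b24=0 t=0,i=0
  #.###|#  b23=1 t=0,i=18
  #.##.|#  b22=1 t=1,i=13
  #.#.#|.  b21=0 t=0,i=16
  #.#..|.  b20=0 t=3,i=10
  #..##|.  b19=0 t=1,i=1
  #..#.|#  b18=1 t=0,i=13
  #...#|#  b17=1 t=3,i=12
  #....|.  b16=0 t=0,i=1
  .####|#  b15=1 t=0,i=19
  .###.|.  b14=0 t=2,i=9
  .##.#|.  b13=0 t=2,i=18
  .##..|#  b12=1 t=1,i=14
  .#.##|#  b11=1 t=0,i=17
  .#.#.|.  b10=0 t=0,i=15
  .#..#|.  b9=0 t=0,i=12
  .#...|.  b8=0 t=0,i=6
  ..###|#  b7=1 t=1,i=2
  ..##.|.  b6=0 t=2,i=13
  ..#.#|#  b5=1 t=0,i=14
  ..#..|#  b4=1 t=0,i=5
  ...##|#  b3=1 t=3,i=19
  ...#.|#  b2=1 t=0,i=4
  ....#|#  b1=1 t=0,i=3
  .....|#  b0=1 t=0,i=2
  bits 01010100110001101001100010111111 = 1422301375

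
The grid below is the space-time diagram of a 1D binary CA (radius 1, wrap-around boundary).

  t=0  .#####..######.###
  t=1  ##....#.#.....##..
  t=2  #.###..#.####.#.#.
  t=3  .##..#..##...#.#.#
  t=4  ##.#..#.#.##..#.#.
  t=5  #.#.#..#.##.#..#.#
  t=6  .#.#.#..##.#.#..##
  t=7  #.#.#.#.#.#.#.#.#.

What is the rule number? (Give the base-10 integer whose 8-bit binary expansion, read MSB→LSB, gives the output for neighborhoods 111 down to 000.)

57

  [7] ### => .  t=0,i=2
  [6] ##. => .  t=0,i=5
  [5] #.# => #  t=0,i=0
  [4] #.. => #  t=0,i=6
  [3] .## => #  t=0,i=1
  [2] .#. => .  t=1,i=6
  [1] ..# => .  t=0,i=7
  [0] ... => #  t=1,i=3
  bits 00111001 = 57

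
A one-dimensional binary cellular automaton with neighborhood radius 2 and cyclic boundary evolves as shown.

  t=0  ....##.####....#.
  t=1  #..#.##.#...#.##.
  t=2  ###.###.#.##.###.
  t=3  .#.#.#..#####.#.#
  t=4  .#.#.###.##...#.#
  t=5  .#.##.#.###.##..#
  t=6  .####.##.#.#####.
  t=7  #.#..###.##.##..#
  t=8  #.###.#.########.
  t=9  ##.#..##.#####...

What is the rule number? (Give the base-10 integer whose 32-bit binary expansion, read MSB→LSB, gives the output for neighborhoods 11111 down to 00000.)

2323642908

  ##### -> #   bit 31 = 1  t=3,i=10
  ####. -> .   bit 30 = 0  t=0,i=9
  ###.# -> .   bit 29 = 0  t=2,i=2
  ###.. -> .   bit 28 = 0  t=0,i=10
  ##.## -> #   bit 27 = 1  t=0,i=6
  ##.#. -> .   bit 26 = 0  t=1,i=7
  ##..# -> #   bit 25 = 1  t=5,i=14
  ##... -> .   bit 24 = 0  t=0,i=11
  #.### -> .   bit 23 = 0  t=0,i=7
  #.##. -> #   bit 22 = 1  t=1,i=5
  #.#.# -> #   bit 21 = 1  t=2,i=8
  #.#.. -> #   bit 20 = 1  t=1,i=0
  #..## -> #   bit 19 = 1  t=3,i=7
  #..#. -> #   bit 18 = 1  t=1,i=2
  #...# -> #   bit 17 = 1  t=1,i=10
  #.... -> #   bit 16 = 1  t=0,i=0
  .#### -> #   bit 15 = 1  t=0,i=8
  .###. -> #   bit 14 = 1  t=2,i=1
  .##.# -> #   bit 13 = 1  t=0,i=5
  .##.. -> #   bit 12 = 1  t=4,i=10
  .#.## -> #   bit 11 = 1  t=1,i=4
  .#.#. -> .   bit 10 = 0  t=3,i=0
  .#..# -> #   bit 9 = 1  t=1,i=1
  .#... -> .   bit 8 = 0  t=0,i=16
  ..### -> .   bit 7 = 0  t=3,i=8
  ..##. -> .   bit 6 = 0  t=0,i=4
  ..#.# -> .   bit 5 = 0  t=1,i=3
  ..#.. -> #   bit 4 = 1  t=0,i=15
  ...## -> #   bit 3 = 1  t=0,i=3
  ...#. -> #   bit 2 = 1  t=0,i=14
  ....# -> .   bit 1 = 0  t=0,i=2
  ..... -> .   bit 0 = 0  t=0,i=1
  bits 10001010011111111111101000011100 = 2323642908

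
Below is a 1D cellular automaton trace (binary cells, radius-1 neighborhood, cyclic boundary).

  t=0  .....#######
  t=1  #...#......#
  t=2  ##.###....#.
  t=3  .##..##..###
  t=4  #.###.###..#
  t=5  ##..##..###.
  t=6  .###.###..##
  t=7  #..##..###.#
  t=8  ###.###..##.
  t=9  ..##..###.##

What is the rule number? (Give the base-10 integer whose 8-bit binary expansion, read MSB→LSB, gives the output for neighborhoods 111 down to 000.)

  ###|.  b7=0 t=0,i=6
  ##.|#  b6=1 t=0,i=11
  #.#|#  b5=1 t=2,i=2
  #..|#  b4=1 t=0,i=0
  .##|.  b3=0 t=0,i=5
  .#.|#  b2=1 t=1,i=4
  ..#|#  b1=1 t=0,i=4
  ...|.  b0=0 t=0,i=1
  bits 01110110 = 118

118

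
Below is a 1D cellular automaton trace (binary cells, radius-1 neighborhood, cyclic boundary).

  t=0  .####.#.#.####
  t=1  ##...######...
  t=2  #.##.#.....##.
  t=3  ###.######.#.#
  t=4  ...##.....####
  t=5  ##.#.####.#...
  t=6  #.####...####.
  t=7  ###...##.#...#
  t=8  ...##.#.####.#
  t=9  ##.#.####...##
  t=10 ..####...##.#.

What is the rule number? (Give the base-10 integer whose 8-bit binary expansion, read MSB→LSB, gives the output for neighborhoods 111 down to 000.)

  nb ###: next=.  (t=0,i=2, bit7=0)
  nb ##.: next=.  (t=0,i=4, bit6=0)
  nb #.#: next=#  (t=0,i=0, bit5=1)
  nb #..: next=#  (t=1,i=2, bit4=1)
  nb .##: next=#  (t=0,i=1, bit3=1)
  nb .#.: next=#  (t=0,i=6, bit2=1)
  nb ..#: next=.  (t=1,i=4, bit1=0)
  nb ...: next=#  (t=1,i=3, bit0=1)
  bits 00111101 = 61

61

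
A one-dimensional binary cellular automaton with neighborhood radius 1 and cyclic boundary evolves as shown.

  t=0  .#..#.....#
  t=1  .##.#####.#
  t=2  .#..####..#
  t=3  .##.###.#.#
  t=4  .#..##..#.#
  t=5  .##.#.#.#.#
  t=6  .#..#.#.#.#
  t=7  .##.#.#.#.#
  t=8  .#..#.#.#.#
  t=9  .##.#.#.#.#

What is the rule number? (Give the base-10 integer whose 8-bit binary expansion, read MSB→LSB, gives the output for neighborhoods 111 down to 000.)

157

  ###|#  b7=1 t=1,i=5
  ##.|.  b6=0 t=1,i=2
  #.#|.  b5=0 t=0,i=0
  #..|#  b4=1 t=0,i=2
  .##|#  b3=1 t=1,i=1
  .#.|#  b2=1 t=0,i=1
  ..#|.  b1=0 t=0,i=3
  ...|#  b0=1 t=0,i=6
  bits 10011101 = 157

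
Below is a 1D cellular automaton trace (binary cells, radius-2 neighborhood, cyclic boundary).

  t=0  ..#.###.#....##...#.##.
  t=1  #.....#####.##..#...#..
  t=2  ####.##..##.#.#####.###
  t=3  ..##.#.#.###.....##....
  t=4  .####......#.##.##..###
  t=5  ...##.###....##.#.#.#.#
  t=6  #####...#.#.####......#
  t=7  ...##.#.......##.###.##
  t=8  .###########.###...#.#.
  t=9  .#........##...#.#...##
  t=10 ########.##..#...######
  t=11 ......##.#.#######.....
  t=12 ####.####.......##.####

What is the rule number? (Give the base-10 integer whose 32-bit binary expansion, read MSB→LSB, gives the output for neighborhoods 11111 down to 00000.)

1985422297

  nb #####: next=.  (t=1,i=8, bit31=0)
  nb ####.: next=#  (t=1,i=9, bit30=1)
  nb ###.#: next=#  (t=0,i=6, bit29=1)
  nb ###..: next=#  (t=3,i=11, bit28=1)
  nb ##.##: next=.  (t=1,i=11, bit27=0)
  nb ##.#.: next=#  (t=0,i=7, bit26=1)
  nb ##..#: next=#  (t=1,i=14, bit25=1)
  nb ##...: next=.  (t=0,i=15, bit24=0)
  nb #.###: next=.  (t=0,i=4, bit23=0)
  nb #.##.: next=#  (t=0,i=20, bit22=1)
  nb #.#.#: next=.  (t=2,i=12, bit21=0)
  nb #.#..: next=#  (t=0,i=8, bit20=1)
  nb #..##: next=.  (t=2,i=8, bit19=0)
  nb #..#.: next=#  (t=1,i=15, bit18=1)
  nb #...#: next=#  (t=0,i=0, bit17=1)
  nb #....: next=#  (t=0,i=10, bit16=1)
  nb .####: next=.  (t=1,i=7, bit15=0)
  nb .###.: next=.  (t=0,i=5, bit14=0)
  nb .##.#: next=#  (t=2,i=10, bit13=1)
  nb .##..: next=.  (t=0,i=14, bit12=0)
  nb .#.##: next=.  (t=0,i=3, bit11=0)
  nb .#.#.: next=.  (t=3,i=6, bit10=0)
  nb .#..#: next=#  (t=1,i=21, bit9=1)
  nb .#...: next=#  (t=0,i=9, bit8=1)
  nb ..###: next=#  (t=1,i=6, bit7=1)
  nb ..##.: next=#  (t=0,i=13, bit6=1)
  nb ..#.#: next=.  (t=0,i=2, bit5=0)
  nb ..#..: next=#  (t=1,i=0, bit4=1)
  nb ...##: next=#  (t=0,i=12, bit3=1)
  nb ...#.: next=.  (t=0,i=1, bit2=0)
  nb ....#: next=.  (t=0,i=11, bit1=0)
  nb .....: next=#  (t=1,i=3, bit0=1)
  bits 01110110010101110010001111011001 = 1985422297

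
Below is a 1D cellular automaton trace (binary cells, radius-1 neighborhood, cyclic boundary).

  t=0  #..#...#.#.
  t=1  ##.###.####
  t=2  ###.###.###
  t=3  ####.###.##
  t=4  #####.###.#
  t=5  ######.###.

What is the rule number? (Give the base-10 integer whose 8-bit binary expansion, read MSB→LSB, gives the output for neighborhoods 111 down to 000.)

245

  [7] ### => #  t=1,i=0
  [6] ##. => #  t=1,i=1
  [5] #.# => #  t=0,i=8
  [4] #.. => #  t=0,i=1
  [3] .## => .  t=1,i=3
  [2] .#. => #  t=0,i=0
  [1] ..# => .  t=0,i=2
  [0] ... => #  t=0,i=5
  bits 11110101 = 245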